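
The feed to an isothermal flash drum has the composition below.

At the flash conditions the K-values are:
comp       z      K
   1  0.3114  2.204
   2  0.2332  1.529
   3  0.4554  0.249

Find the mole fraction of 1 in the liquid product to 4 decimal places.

x_1 = 0.2471

Newton iteration, ψ⁰ = 0.5:
  ψ = 0.5000: g = -0.21605, g' = -0.8753 → ψ = 0.2532
  ψ = 0.2532: g = -0.02616, g' = -0.7075 → ψ = 0.2162
  ψ = 0.2162: g = -0.00010, g' = -0.7028 → ψ = 0.2160
Converged at ψ = 0.2160.
Compositions from xᵢ = zᵢ/(1+ψ(Kᵢ−1)), yᵢ = Kᵢxᵢ:
  1: x = 0.2471, y = 0.5447
  2: x = 0.2093, y = 0.3200
  3: x = 0.5436, y = 0.1354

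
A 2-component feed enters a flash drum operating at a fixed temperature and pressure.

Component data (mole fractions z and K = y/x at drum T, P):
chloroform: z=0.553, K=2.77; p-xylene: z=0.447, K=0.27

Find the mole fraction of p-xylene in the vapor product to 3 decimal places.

y_p-xylene = 0.191

Rachford–Rice: g(β) = Σ zᵢ(Kᵢ−1)/(1+β(Kᵢ−1)) = 0.
Feasibility: ΣzᵢKᵢ = 1.653, Σzᵢ/Kᵢ = 1.855 — both > 1, two phases present.
Binary case is linear: z₁(K₁−1)(1+β(K₂−1)) + z₂(K₂−1)(1+β(K₁−1)) = 0
⇒ β = [z₁(K₁−1)+z₂(K₂−1)] / [−(K₁−1)(K₂−1)] = 0.6525/1.2921 = 0.505
Compositions from xᵢ = zᵢ/(1+β(Kᵢ−1)), yᵢ = Kᵢxᵢ:
  chloroform: x = 0.292, y = 0.809
  p-xylene: x = 0.708, y = 0.191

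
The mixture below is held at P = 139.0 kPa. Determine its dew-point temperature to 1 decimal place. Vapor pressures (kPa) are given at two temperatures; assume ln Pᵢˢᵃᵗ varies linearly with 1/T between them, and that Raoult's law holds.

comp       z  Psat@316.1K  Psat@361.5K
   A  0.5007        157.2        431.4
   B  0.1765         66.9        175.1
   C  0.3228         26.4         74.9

Dew-point temperature: Σzᵢ·P/Pᵢˢᵃᵗ(T) = 1. Interpolate ln Pᵢˢᵃᵗ = aᵢ + bᵢ/T.
  T = 316.1 K: ΣzᵢP/Pᵢˢᵃᵗ = 2.5090
  T = 361.5 K: ΣzᵢP/Pᵢˢᵃᵗ = 0.9005
  T = 338.8 K: ΣzᵢP/Pᵢˢᵃᵗ = 1.4522
  T = 350.1 K: ΣzᵢP/Pᵢˢᵃᵗ = 1.1359
  T = 355.8 K: ΣzᵢP/Pᵢˢᵃᵗ = 1.0095
  T = 358.6 K: ΣzᵢP/Pᵢˢᵃᵗ = 0.9540
Interpolating between 355.8 K and 358.6 K gives T ≈ 356.3 K.

T = 356.3 K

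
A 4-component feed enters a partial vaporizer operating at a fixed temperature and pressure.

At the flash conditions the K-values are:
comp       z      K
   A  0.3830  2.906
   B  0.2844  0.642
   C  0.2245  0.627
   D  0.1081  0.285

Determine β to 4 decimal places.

Let β = V/F and solve Σ zᵢ(Kᵢ−1)/(1+β(Kᵢ−1)) = 0.
Feasibility: ΣzᵢKᵢ = 1.4672, Σzᵢ/Kᵢ = 1.3121 — both > 1, two phases present.
Iterate (Newton) starting at β = 0.5:
  β = 0.5000: g = 0.02654, g' = -0.5999 → β = 0.5442
  β = 0.5442: g = 0.00027, g' = -0.5887 → β = 0.5447
Converged at β = 0.5447.

β = 0.5447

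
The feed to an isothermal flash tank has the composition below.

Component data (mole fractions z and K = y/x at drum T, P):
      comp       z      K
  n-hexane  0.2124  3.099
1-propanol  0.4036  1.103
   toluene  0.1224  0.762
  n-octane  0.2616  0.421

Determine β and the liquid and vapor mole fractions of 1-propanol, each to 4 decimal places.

β = 0.5266, x_1-propanol = 0.3828, y_1-propanol = 0.4223

Material balance + equilibrium reduce to Σ zᵢ(Kᵢ−1)/(1+β(Kᵢ−1)) = 0.
Check two-phase: ΣzᵢKᵢ = 1.3068 > 1 and Σzᵢ/Kᵢ = 1.2165 > 1, so g(0) = 0.3068 > 0 and g(1) = -0.2165 < 0.
Newton iteration, β⁰ = 0.58:
  β = 0.5800: g = -0.02156, g' = -0.4023 → β = 0.5264
  β = 0.5264: g = 0.00006, g' = -0.4056 → β = 0.5266
Converged at β = 0.5266.
Compositions from xᵢ = zᵢ/(1+β(Kᵢ−1)), yᵢ = Kᵢxᵢ:
  n-hexane: x = 0.1009, y = 0.3127
  1-propanol: x = 0.3828, y = 0.4223
  toluene: x = 0.1399, y = 0.1066
  n-octane: x = 0.3763, y = 0.1584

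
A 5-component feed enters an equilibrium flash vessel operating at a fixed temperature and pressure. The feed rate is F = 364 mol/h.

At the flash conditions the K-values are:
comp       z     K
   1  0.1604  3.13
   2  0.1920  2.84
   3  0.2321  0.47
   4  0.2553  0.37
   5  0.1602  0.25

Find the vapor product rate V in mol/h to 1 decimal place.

V = 85.2 mol/h

Newton–Raphson from β = 0.44:
  β = 0.4400: g = -0.19069, g' = -0.8980 → β = 0.2277
  β = 0.2277: g = 0.00652, g' = -1.0064 → β = 0.2341
  β = 0.2341: g = 0.00003, g' = -0.9985 → β = 0.2342
Converged at β = 0.2342.
Then V = β·F = 0.2342·364 = 85.2 mol/h and L = F − V = 278.8 mol/h.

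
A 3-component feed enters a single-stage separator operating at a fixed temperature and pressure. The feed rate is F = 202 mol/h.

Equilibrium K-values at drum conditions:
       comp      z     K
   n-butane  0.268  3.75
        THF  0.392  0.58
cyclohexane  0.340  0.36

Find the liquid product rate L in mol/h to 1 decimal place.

Rachford–Rice: g(V/F) = Σ zᵢ(Kᵢ−1)/(1+V/F(Kᵢ−1)) = 0.
Feasibility: ΣzᵢKᵢ = 1.355, Σzᵢ/Kᵢ = 1.692 — both > 1, two phases present.
Newton iteration, V/F⁰ = 0.57:
  V/F = 0.570: g = -0.2720, g' = -0.772 → V/F = 0.218
  V/F = 0.218: g = 0.0269, g' = -1.065 → V/F = 0.243
  V/F = 0.243: g = 0.0007, g' = -1.009 → V/F = 0.244
Converged at V/F = 0.244.
Then V = V/F·F = 0.2437·202 = 49.2 mol/h and L = F − V = 152.8 mol/h.

L = 152.8 mol/h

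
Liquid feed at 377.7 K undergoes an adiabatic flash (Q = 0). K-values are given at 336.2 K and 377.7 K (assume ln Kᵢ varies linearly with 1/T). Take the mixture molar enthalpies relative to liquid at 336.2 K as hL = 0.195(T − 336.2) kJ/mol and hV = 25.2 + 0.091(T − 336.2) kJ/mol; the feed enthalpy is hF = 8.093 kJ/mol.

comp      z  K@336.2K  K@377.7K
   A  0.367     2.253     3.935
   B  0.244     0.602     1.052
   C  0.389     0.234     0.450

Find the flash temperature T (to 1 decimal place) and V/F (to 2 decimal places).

Adiabatic flash: solve Rachford–Rice at each trial T, then check hF = ψ·hV(T) + (1−ψ)·hL(T).
  T = 336.2 K: K = (2.253, 0.602, 0.234), RR gives ψ = 0.080, H_out = 2.023 kJ/mol
  T = 377.7 K: K = (3.935, 1.052, 0.450), RR gives ψ = 0.726, H_out = 23.258 kJ/mol
  T = 356.9 K: K = (3.024, 0.808, 0.330), RR gives ψ = 0.405, H_out = 13.375 kJ/mol
  T = 346.5 K: K = (2.620, 0.700, 0.279), RR gives ψ = 0.253, H_out = 8.102 kJ/mol
  T = 341.4 K: K = (2.434, 0.650, 0.256), RR gives ψ = 0.172, H_out = 5.244 kJ/mol
  T = 343.9 K: K = (2.524, 0.675, 0.267), RR gives ψ = 0.212, H_out = 6.676 kJ/mol
  T = 345.2 K: K = (2.572, 0.687, 0.273), RR gives ψ = 0.232, H_out = 7.396 kJ/mol
Linear interpolation between T = 345.2 (H_out = 7.396) and T = 346.5 (H_out = 8.102) on hF = 8.093 gives T ≈ 346.5 K, at which ψ = 0.25.

T = 346.5 K, V/F = 0.25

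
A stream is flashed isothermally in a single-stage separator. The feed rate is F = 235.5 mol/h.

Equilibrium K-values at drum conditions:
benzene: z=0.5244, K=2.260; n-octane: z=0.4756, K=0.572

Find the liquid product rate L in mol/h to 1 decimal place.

Let β = V/F and solve Σ zᵢ(Kᵢ−1)/(1+β(Kᵢ−1)) = 0.
Feasibility: ΣzᵢKᵢ = 1.4572, Σzᵢ/Kᵢ = 1.0635 — both > 1, two phases present.
Binary case is linear: z₁(K₁−1)(1+β(K₂−1)) + z₂(K₂−1)(1+β(K₁−1)) = 0
⇒ β = [z₁(K₁−1)+z₂(K₂−1)] / [−(K₁−1)(K₂−1)] = 0.45719/0.53928 = 0.8478
Then V = β·F = 0.8478·235.5 = 199.7 mol/h and L = F − V = 35.8 mol/h.

L = 35.8 mol/h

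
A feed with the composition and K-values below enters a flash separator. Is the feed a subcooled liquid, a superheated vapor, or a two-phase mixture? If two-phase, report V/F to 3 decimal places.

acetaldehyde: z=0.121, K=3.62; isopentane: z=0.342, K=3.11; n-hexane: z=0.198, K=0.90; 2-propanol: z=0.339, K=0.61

ΣzᵢKᵢ = 1.887; Σzᵢ/Kᵢ = 0.919.
Since Σzᵢ/Kᵢ < 1 the mixture is above its dew point — single vapor phase.

superheated vapor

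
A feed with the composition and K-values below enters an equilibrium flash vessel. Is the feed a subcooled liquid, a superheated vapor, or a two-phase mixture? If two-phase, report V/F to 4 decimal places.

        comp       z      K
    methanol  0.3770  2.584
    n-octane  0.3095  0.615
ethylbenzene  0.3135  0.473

ΣzᵢKᵢ = 1.3128; Σzᵢ/Kᵢ = 1.3119.
Both exceed 1, so a two-phase solution exists.
Newton–Raphson from ψ = 0.5:
  ψ = 0.5000: g = -0.03865, g' = -0.5254 → ψ = 0.4264
  ψ = 0.4264: g = 0.00074, g' = -0.5475 → ψ = 0.4278
Converged at ψ = 0.4278.

two-phase, V/F = 0.4278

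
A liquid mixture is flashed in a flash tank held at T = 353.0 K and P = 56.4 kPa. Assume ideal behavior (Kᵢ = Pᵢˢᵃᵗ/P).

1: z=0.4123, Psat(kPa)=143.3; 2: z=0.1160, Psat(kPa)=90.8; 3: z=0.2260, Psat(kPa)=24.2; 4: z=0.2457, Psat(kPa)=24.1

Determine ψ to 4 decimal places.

ψ = 0.5552

Raoult's law: Kᵢ = Pᵢˢᵃᵗ/P = Pᵢˢᵃᵗ/56.4.
  K_1 = 143.3/56.4 = 2.540780, K_2 = 90.8/56.4 = 1.609929, K_3 = 24.2/56.4 = 0.429078, K_4 = 24.1/56.4 = 0.427305
Let ψ = V/F and solve Σ zᵢ(Kᵢ−1)/(1+ψ(Kᵢ−1)) = 0.
Feasibility: ΣzᵢKᵢ = 1.4363, Σzᵢ/Kᵢ = 1.3360 — both > 1, two phases present.
Newton–Raphson from ψ = 0.5:
  ψ = 0.5000: g = 0.03530, g' = -0.6401 → ψ = 0.5551
  ψ = 0.5551: g = 0.00005, g' = -0.6395 → ψ = 0.5552
Converged at ψ = 0.5552.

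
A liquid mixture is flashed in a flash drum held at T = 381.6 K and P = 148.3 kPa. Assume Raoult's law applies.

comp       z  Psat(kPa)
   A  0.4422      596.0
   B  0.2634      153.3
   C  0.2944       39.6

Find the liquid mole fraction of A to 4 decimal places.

x_A = 0.1428

Raoult's law: Kᵢ = Pᵢˢᵃᵗ/P = Pᵢˢᵃᵗ/148.3.
  K_A = 596.0/148.3 = 4.018881, K_B = 153.3/148.3 = 1.033715, K_C = 39.6/148.3 = 0.267026
Rachford–Rice: g(V/F) = Σ zᵢ(Kᵢ−1)/(1+V/F(Kᵢ−1)) = 0.
Check two-phase: ΣzᵢKᵢ = 2.1280 > 1 and Σzᵢ/Kᵢ = 1.4674 > 1, so g(0) = 1.1280 > 0 and g(1) = -0.4674 < 0.
Newton–Raphson from V/F = 0.3:
  V/F = 0.3000: g = 0.43270, g' = -1.3699 → V/F = 0.6159
  V/F = 0.6159: g = 0.08225, g' = -1.0188 → V/F = 0.6966
  V/F = 0.6966: g = -0.00200, g' = -1.0792 → V/F = 0.6947
Converged at V/F = 0.6947.
Compositions from xᵢ = zᵢ/(1+V/F(Kᵢ−1)), yᵢ = Kᵢxᵢ:
  A: x = 0.1428, y = 0.5738
  B: x = 0.2574, y = 0.2660
  C: x = 0.5999, y = 0.1602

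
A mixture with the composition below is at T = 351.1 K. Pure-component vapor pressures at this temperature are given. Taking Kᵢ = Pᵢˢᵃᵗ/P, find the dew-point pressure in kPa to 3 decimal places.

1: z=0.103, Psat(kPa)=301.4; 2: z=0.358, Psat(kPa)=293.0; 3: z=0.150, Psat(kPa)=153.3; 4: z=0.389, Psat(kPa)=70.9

At the dew point ψ → 1, so Σzᵢ/Kᵢ = 1 with Kᵢ = Pᵢˢᵃᵗ/P ⇒ 1/P = Σzᵢ/Pᵢˢᵃᵗ.
1/P = 0.103/301.4 + 0.358/293.0 + 0.150/153.3 + 0.389/70.9 = 0.008029 ⇒ P = 124.554 kPa

Pdew = 124.554 kPa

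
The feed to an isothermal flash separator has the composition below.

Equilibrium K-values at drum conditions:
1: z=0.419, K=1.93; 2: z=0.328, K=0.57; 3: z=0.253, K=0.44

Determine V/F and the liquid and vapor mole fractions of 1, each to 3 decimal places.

V/F = 0.234, x_1 = 0.344, y_1 = 0.664

Newton–Raphson from V/F = 0.6:
  V/F = 0.600: g = -0.1533, g' = -0.439 → V/F = 0.251
  V/F = 0.251: g = -0.0070, g' = -0.422 → V/F = 0.234
Converged at V/F = 0.234.
Compositions from xᵢ = zᵢ/(1+V/F(Kᵢ−1)), yᵢ = Kᵢxᵢ:
  1: x = 0.344, y = 0.664
  2: x = 0.365, y = 0.208
  3: x = 0.291, y = 0.128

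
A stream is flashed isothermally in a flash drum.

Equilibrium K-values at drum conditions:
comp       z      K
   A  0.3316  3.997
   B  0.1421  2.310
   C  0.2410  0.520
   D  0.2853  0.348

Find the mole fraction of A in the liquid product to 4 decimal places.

Newton–Raphson from ψ = 0.39:
  ψ = 0.3900: g = 0.18966, g' = -1.0422 → ψ = 0.5720
  ψ = 0.5720: g = 0.01645, g' = -0.8979 → ψ = 0.5903
Converged at ψ = 0.5903.
Compositions from xᵢ = zᵢ/(1+ψ(Kᵢ−1)), yᵢ = Kᵢxᵢ:
  A: x = 0.1197, y = 0.4786
  B: x = 0.0801, y = 0.1851
  C: x = 0.3363, y = 0.1749
  D: x = 0.4638, y = 0.1614

x_A = 0.1197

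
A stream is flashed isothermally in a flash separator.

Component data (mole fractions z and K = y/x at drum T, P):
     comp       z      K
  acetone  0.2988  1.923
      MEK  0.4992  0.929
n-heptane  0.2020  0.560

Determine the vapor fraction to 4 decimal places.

Material balance + equilibrium reduce to Σ zᵢ(Kᵢ−1)/(1+ψ(Kᵢ−1)) = 0.
Feasibility: ΣzᵢKᵢ = 1.1515, Σzᵢ/Kᵢ = 1.0534 — both > 1, two phases present.
Newton–Raphson from ψ = 0.42:
  ψ = 0.4200: g = 0.05319, g' = -0.1937 → ψ = 0.6946
  ψ = 0.6946: g = 0.00278, g' = -0.1784 → ψ = 0.7101
Converged at ψ = 0.7101.

ψ = 0.7101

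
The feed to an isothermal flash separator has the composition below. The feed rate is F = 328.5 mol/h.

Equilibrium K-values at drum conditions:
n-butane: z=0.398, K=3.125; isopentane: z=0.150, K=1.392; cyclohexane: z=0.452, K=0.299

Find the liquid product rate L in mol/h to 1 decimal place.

L = 174.0 mol/h

Rachford–Rice: g(ψ) = Σ zᵢ(Kᵢ−1)/(1+ψ(Kᵢ−1)) = 0.
Feasibility: ΣzᵢKᵢ = 1.588, Σzᵢ/Kᵢ = 1.747 — both > 1, two phases present.
Newton–Raphson from ψ = 0.56:
  ψ = 0.560: g = -0.0872, g' = -0.992 → ψ = 0.472
  ψ = 0.472: g = -0.0018, g' = -0.960 → ψ = 0.470
Converged at ψ = 0.470.
Then V = ψ·F = 0.4703·328.5 = 154.5 mol/h and L = F − V = 174.0 mol/h.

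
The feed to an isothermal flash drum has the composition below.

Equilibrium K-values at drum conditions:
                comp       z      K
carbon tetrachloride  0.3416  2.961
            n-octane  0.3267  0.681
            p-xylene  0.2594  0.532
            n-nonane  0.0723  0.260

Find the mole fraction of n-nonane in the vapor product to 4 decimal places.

Material balance + equilibrium reduce to Σ zᵢ(Kᵢ−1)/(1+β(Kᵢ−1)) = 0.
Feasibility: ΣzᵢKᵢ = 1.3908, Σzᵢ/Kᵢ = 1.3608 — both > 1, two phases present.
Newton–Raphson from β = 0.5:
  β = 0.5000: g = -0.02917, g' = -0.5785 → β = 0.4496
  β = 0.4496: g = 0.00042, g' = -0.5964 → β = 0.4503
Converged at β = 0.4503.
Compositions from xᵢ = zᵢ/(1+β(Kᵢ−1)), yᵢ = Kᵢxᵢ:
  carbon tetrachloride: x = 0.1814, y = 0.5372
  n-octane: x = 0.3815, y = 0.2598
  p-xylene: x = 0.3287, y = 0.1748
  n-nonane: x = 0.1084, y = 0.0282

y_n-nonane = 0.0282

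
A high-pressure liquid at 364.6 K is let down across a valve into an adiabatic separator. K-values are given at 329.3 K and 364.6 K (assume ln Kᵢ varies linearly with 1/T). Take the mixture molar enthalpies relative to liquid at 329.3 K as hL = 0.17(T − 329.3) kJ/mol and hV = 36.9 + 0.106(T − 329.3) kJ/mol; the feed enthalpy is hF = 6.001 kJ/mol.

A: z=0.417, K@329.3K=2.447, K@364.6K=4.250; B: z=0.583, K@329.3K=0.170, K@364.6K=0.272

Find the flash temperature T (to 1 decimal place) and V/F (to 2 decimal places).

Adiabatic flash: solve Rachford–Rice at each trial T, then check hF = ψ·hV(T) + (1−ψ)·hL(T).
  T = 329.3 K: K = (2.447, 0.170), RR gives ψ = 0.100, H_out = 3.672 kJ/mol
  T = 364.6 K: K = (4.250, 0.272), RR gives ψ = 0.393, H_out = 19.629 kJ/mol
  T = 347.0 K: K = (3.273, 0.218), RR gives ψ = 0.277, H_out = 12.902 kJ/mol
  T = 338.1 K: K = (2.838, 0.193), RR gives ψ = 0.200, H_out = 8.747 kJ/mol
  T = 333.7 K: K = (2.638, 0.181), RR gives ψ = 0.153, H_out = 6.365 kJ/mol
  T = 331.5 K: K = (2.541, 0.176), RR gives ψ = 0.128, H_out = 5.063 kJ/mol
Linear interpolation between T = 331.5 (H_out = 5.063) and T = 333.7 (H_out = 6.365) on hF = 6.001 gives T ≈ 333.1 K, at which ψ = 0.15.

T = 333.1 K, V/F = 0.15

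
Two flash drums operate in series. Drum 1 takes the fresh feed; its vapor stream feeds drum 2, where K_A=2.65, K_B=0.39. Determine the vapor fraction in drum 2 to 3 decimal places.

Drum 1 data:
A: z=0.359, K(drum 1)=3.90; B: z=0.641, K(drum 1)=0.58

V/F (drum 2) = 0.502

Drum 1:
Iterate (Newton) starting at ψ₁ = 0.42:
  ψ₁ = 0.420: g = 0.1425, g' = -0.780 → ψ₁ = 0.603
  ψ₁ = 0.603: g = 0.0185, g' = -0.603 → ψ₁ = 0.633
  ψ₁ = 0.633: g = 0.0003, g' = -0.585 → ψ₁ = 0.634
Converged at ψ₁ = 0.634.
Drum-1 compositions:
  A: x = 0.127, y = 0.493
  B: x = 0.873, y = 0.507
Drum-2 feed = drum-1 vapor: z₂ = (0.4934, 0.5066).
Drum 2:
Let ψ₂ = V/F and solve Σ zᵢ(Kᵢ−1)/(1+ψ₂(Kᵢ−1)) = 0.
Feasibility: ΣzᵢKᵢ = 1.505, Σzᵢ/Kᵢ = 1.485 — both > 1, two phases present.
Binary case is linear: z₁(K₁−1)(1+ψ₂(K₂−1)) + z₂(K₂−1)(1+ψ₂(K₁−1)) = 0
⇒ ψ₂ = [z₁(K₁−1)+z₂(K₂−1)] / [−(K₁−1)(K₂−1)] = 0.5050/1.0065 = 0.502
  A: x = 0.270, y = 0.715
  B: x = 0.730, y = 0.285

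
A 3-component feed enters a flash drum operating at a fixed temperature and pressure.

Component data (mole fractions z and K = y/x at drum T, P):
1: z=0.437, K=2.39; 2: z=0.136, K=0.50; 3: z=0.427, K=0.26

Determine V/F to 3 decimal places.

Rachford–Rice: g(V/F) = Σ zᵢ(Kᵢ−1)/(1+V/F(Kᵢ−1)) = 0.
Feasibility: ΣzᵢKᵢ = 1.223, Σzᵢ/Kᵢ = 2.097 — both > 1, two phases present.
Iterate (Newton) starting at V/F = 0.5:
  V/F = 0.500: g = -0.2339, g' = -0.943 → V/F = 0.252
  V/F = 0.252: g = -0.0165, g' = -0.861 → V/F = 0.233
Converged at V/F = 0.233.

V/F = 0.233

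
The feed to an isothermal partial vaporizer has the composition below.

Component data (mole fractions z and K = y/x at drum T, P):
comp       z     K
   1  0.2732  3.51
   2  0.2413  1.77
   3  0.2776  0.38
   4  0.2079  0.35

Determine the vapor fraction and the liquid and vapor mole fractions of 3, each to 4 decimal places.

Material balance + equilibrium reduce to Σ zᵢ(Kᵢ−1)/(1+ψ(Kᵢ−1)) = 0.
Feasibility: ΣzᵢKᵢ = 1.5643, Σzᵢ/Kᵢ = 1.5387 — both > 1, two phases present.
Iterate (Newton) starting at ψ = 0.5:
  ψ = 0.5000: g = -0.01139, g' = -0.8300 → ψ = 0.4863
Converged at ψ = 0.4863.
Compositions from xᵢ = zᵢ/(1+ψ(Kᵢ−1)), yᵢ = Kᵢxᵢ:
  1: x = 0.1230, y = 0.4318
  2: x = 0.1756, y = 0.3107
  3: x = 0.3974, y = 0.1510
  4: x = 0.3040, y = 0.1064

ψ = 0.4863, x_3 = 0.3974, y_3 = 0.1510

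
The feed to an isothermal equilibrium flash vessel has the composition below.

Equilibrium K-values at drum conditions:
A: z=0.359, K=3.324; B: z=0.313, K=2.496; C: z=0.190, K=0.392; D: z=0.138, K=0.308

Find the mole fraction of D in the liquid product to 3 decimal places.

x_D = 0.344

Material balance + equilibrium reduce to Σ zᵢ(Kᵢ−1)/(1+ψ(Kᵢ−1)) = 0.
g(0) = ΣzᵢKᵢ − 1 = 1.092 and g(1) = 1 − Σzᵢ/Kᵢ = -0.166, so a root lies in (0, 1).
Newton–Raphson from ψ = 0.34:
  ψ = 0.340: g = 0.5059, g' = -1.137 → ψ = 0.785
  ψ = 0.785: g = 0.0809, g' = -0.965 → ψ = 0.869
  ψ = 0.869: g = -0.0042, g' = -1.076 → ψ = 0.865
Converged at ψ = 0.865.
Compositions from xᵢ = zᵢ/(1+ψ(Kᵢ−1)), yᵢ = Kᵢxᵢ:
  A: x = 0.119, y = 0.397
  B: x = 0.136, y = 0.341
  C: x = 0.401, y = 0.157
  D: x = 0.344, y = 0.106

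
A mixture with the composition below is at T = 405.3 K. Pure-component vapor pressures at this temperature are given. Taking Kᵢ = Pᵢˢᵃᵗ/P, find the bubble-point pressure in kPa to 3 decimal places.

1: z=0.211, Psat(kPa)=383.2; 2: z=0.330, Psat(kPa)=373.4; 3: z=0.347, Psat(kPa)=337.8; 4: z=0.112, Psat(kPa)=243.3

Pbub = 348.543 kPa

At the bubble point ψ → 0, so ΣzᵢKᵢ = 1 with Kᵢ = Pᵢˢᵃᵗ/P ⇒ P = ΣzᵢPᵢˢᵃᵗ.
P = 0.211·383.2 + 0.330·373.4 + 0.347·337.8 + 0.112·243.3 = 348.543 kPa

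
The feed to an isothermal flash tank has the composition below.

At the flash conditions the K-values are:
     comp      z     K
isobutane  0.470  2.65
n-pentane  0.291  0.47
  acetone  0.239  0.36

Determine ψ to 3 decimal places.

Material balance + equilibrium reduce to Σ zᵢ(Kᵢ−1)/(1+ψ(Kᵢ−1)) = 0.
g(0) = ΣzᵢKᵢ − 1 = 0.468 and g(1) = 1 − Σzᵢ/Kᵢ = -0.460, so a root lies in (0, 1).
Newton iteration, ψ⁰ = 0.5:
  ψ = 0.500: g = -0.0098, g' = -0.747 → ψ = 0.487
Converged at ψ = 0.487.

ψ = 0.487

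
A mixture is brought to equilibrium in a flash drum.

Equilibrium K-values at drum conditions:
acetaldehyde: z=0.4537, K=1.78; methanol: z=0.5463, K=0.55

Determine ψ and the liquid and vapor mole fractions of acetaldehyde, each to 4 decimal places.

ψ = 0.3078, x_acetaldehyde = 0.3659, y_acetaldehyde = 0.6512

Material balance + equilibrium reduce to Σ zᵢ(Kᵢ−1)/(1+ψ(Kᵢ−1)) = 0.
Feasibility: ΣzᵢKᵢ = 1.1081, Σzᵢ/Kᵢ = 1.2482 — both > 1, two phases present.
Binary case is linear: z₁(K₁−1)(1+ψ(K₂−1)) + z₂(K₂−1)(1+ψ(K₁−1)) = 0
⇒ ψ = [z₁(K₁−1)+z₂(K₂−1)] / [−(K₁−1)(K₂−1)] = 0.10805/0.35100 = 0.3078
Compositions from xᵢ = zᵢ/(1+ψ(Kᵢ−1)), yᵢ = Kᵢxᵢ:
  acetaldehyde: x = 0.3659, y = 0.6512
  methanol: x = 0.6341, y = 0.3488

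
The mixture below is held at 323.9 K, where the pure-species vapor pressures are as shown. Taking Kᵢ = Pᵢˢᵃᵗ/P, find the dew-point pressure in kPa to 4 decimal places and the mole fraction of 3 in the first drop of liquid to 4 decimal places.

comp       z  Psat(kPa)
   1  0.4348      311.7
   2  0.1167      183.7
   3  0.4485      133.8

At the dew point ψ → 1, so Σzᵢ/Kᵢ = 1 with Kᵢ = Pᵢˢᵃᵗ/P ⇒ 1/P = Σzᵢ/Pᵢˢᵃᵗ.
1/P = 0.4348/311.7 + 0.1167/183.7 + 0.4485/133.8 = 0.0053822 ⇒ P = 185.7968 kPa
xᵢ = zᵢP/Pᵢˢᵃᵗ ⇒ x_3 = 0.4485·185.7968/133.8 = 0.6228

Pdew = 185.7968 kPa, x_3 = 0.6228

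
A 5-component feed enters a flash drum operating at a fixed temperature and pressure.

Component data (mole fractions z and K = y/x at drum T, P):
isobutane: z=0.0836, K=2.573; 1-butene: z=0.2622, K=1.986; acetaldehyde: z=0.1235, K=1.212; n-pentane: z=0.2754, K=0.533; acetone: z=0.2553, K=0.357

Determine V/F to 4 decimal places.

Material balance + equilibrium reduce to Σ zᵢ(Kᵢ−1)/(1+V/F(Kᵢ−1)) = 0.
g(0) = ΣzᵢKᵢ − 1 = 0.1234 and g(1) = 1 − Σzᵢ/Kᵢ = -0.4982, so a root lies in (0, 1).
Iterate (Newton) starting at V/F = 0.63:
  V/F = 0.6300: g = -0.20955, g' = -0.5723 → V/F = 0.2639
  V/F = 0.2639: g = -0.02150, g' = -0.5000 → V/F = 0.2209
  V/F = 0.2209: g = 0.00018, g' = -0.5090 → V/F = 0.2212
Converged at V/F = 0.2212.

V/F = 0.2212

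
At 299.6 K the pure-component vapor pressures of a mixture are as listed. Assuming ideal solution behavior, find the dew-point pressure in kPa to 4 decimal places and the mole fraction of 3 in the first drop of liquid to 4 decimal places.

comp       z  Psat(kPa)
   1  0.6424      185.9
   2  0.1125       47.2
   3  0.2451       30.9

Pdew = 72.6157 kPa, x_3 = 0.5760

At the dew point ψ → 1, so Σzᵢ/Kᵢ = 1 with Kᵢ = Pᵢˢᵃᵗ/P ⇒ 1/P = Σzᵢ/Pᵢˢᵃᵗ.
1/P = 0.6424/185.9 + 0.1125/47.2 + 0.2451/30.9 = 0.0137711 ⇒ P = 72.6157 kPa
xᵢ = zᵢP/Pᵢˢᵃᵗ ⇒ x_3 = 0.2451·72.6157/30.9 = 0.5760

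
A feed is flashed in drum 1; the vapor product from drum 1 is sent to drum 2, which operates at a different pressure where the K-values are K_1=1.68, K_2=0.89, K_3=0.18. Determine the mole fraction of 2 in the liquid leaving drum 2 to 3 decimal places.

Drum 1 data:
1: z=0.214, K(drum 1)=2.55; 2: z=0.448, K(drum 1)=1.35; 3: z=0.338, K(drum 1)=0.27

Drum 1:
Material balance + equilibrium reduce to Σ zᵢ(Kᵢ−1)/(1+ψ₁(Kᵢ−1)) = 0.
Feasibility: ΣzᵢKᵢ = 1.242, Σzᵢ/Kᵢ = 1.668 — both > 1, two phases present.
Newton–Raphson from ψ₁ = 0.68:
  ψ₁ = 0.680: g = -0.2018, g' = -0.868 → ψ₁ = 0.447
  ψ₁ = 0.447: g = -0.0350, g' = -0.618 → ψ₁ = 0.391
  ψ₁ = 0.391: g = -0.0007, g' = -0.594 → ψ₁ = 0.390
Converged at ψ₁ = 0.390.
Drum-1 compositions:
  1: x = 0.133, y = 0.340
  2: x = 0.394, y = 0.532
  3: x = 0.472, y = 0.128
Drum-2 feed = drum-1 vapor: z₂ = (0.3402, 0.5322, 0.1275).
Drum 2:
Rachford–Rice: g(ψ₂) = Σ zᵢ(Kᵢ−1)/(1+ψ₂(Kᵢ−1)) = 0.
Feasibility: ΣzᵢKᵢ = 1.068, Σzᵢ/Kᵢ = 1.509 — both > 1, two phases present.
Newton iteration, ψ₂⁰ = 0.5:
  ψ₂ = 0.500: g = -0.0665, g' = -0.341 → ψ₂ = 0.305
  ψ₂ = 0.305: g = -0.0084, g' = -0.267 → ψ₂ = 0.274
  ψ₂ = 0.274: g = -0.0001, g' = -0.261 → ψ₂ = 0.273
Converged at ψ₂ = 0.273.
  1: x = 0.287, y = 0.482
  2: x = 0.549, y = 0.488
  3: x = 0.164, y = 0.030

x_2 (drum 2) = 0.549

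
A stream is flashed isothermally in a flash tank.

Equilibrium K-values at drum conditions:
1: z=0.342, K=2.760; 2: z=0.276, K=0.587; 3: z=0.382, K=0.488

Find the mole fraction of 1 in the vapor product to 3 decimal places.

Rachford–Rice: g(ψ) = Σ zᵢ(Kᵢ−1)/(1+ψ(Kᵢ−1)) = 0.
Check two-phase: ΣzᵢKᵢ = 1.292 > 1 and Σzᵢ/Kᵢ = 1.377 > 1, so g(0) = 0.292 > 0 and g(1) = -0.377 < 0.
Newton iteration, ψ⁰ = 0.51:
  ψ = 0.510: g = -0.0919, g' = -0.553 → ψ = 0.344
  ψ = 0.344: g = 0.0048, g' = -0.623 → ψ = 0.351
  ψ = 0.351: g = 0.0000, g' = -0.618 → ψ = 0.352
Converged at ψ = 0.352.
Compositions from xᵢ = zᵢ/(1+ψ(Kᵢ−1)), yᵢ = Kᵢxᵢ:
  1: x = 0.211, y = 0.583
  2: x = 0.323, y = 0.190
  3: x = 0.466, y = 0.227

y_1 = 0.583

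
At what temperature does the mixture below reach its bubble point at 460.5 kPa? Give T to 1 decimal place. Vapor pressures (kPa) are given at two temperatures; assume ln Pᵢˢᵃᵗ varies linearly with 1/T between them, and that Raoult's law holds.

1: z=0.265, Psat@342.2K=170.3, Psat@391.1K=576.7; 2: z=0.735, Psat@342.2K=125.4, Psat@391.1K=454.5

Bubble-point temperature: ΣzᵢPᵢˢᵃᵗ(T) = P. Interpolate ln Pᵢˢᵃᵗ = aᵢ + bᵢ/T.
  T = 342.2 K: ΣzᵢPᵢˢᵃᵗ = 137.30 kPa
  T = 391.1 K: ΣzᵢPᵢˢᵃᵗ = 486.88 kPa
  T = 366.6 K: ΣzᵢPᵢˢᵃᵗ = 269.32 kPa
  T = 378.9 K: ΣzᵢPᵢˢᵃᵗ = 366.03 kPa
  T = 385.0 K: ΣzᵢPᵢˢᵃᵗ = 423.10 kPa
  T = 388.1 K: ΣzᵢPᵢˢᵃᵗ = 454.65 kPa
  T = 389.6 K: ΣzᵢPᵢˢᵃᵗ = 470.55 kPa
Interpolating between 388.1 K and 389.6 K gives T ≈ 388.7 K.

T = 388.7 K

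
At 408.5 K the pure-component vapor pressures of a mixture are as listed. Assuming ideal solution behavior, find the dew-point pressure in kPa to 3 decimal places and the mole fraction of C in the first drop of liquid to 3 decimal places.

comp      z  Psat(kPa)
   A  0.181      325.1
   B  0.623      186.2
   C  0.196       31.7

At the dew point ψ → 1, so Σzᵢ/Kᵢ = 1 with Kᵢ = Pᵢˢᵃᵗ/P ⇒ 1/P = Σzᵢ/Pᵢˢᵃᵗ.
1/P = 0.181/325.1 + 0.623/186.2 + 0.196/31.7 = 0.010086 ⇒ P = 99.151 kPa
xᵢ = zᵢP/Pᵢˢᵃᵗ ⇒ x_C = 0.196·99.151/31.7 = 0.613

Pdew = 99.151 kPa, x_C = 0.613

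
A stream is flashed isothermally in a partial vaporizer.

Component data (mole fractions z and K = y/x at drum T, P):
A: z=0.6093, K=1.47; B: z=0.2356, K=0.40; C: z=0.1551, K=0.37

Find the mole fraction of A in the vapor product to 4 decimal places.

Iterate (Newton) starting at V/F = 0.5:
  V/F = 0.5000: g = -0.11271, g' = -0.3925 → V/F = 0.2129
  V/F = 0.2129: g = -0.01458, g' = -0.3048 → V/F = 0.1650
  V/F = 0.1650: g = -0.00019, g' = -0.2971 → V/F = 0.1644
Converged at V/F = 0.1644.
Compositions from xᵢ = zᵢ/(1+V/F(Kᵢ−1)), yᵢ = Kᵢxᵢ:
  A: x = 0.5656, y = 0.8314
  B: x = 0.2614, y = 0.1046
  C: x = 0.1730, y = 0.0640

y_A = 0.8314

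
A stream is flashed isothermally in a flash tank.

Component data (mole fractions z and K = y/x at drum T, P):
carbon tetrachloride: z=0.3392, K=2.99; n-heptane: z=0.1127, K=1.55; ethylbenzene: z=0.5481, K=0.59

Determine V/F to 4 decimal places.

Iterate (Newton) starting at V/F = 0.5:
  V/F = 0.5000: g = 0.10430, g' = -0.5043 → V/F = 0.7068
  V/F = 0.7068: g = 0.00869, g' = -0.4323 → V/F = 0.7269
  V/F = 0.7269: g = 0.00004, g' = -0.4288 → V/F = 0.7270
Converged at V/F = 0.7270.

V/F = 0.7270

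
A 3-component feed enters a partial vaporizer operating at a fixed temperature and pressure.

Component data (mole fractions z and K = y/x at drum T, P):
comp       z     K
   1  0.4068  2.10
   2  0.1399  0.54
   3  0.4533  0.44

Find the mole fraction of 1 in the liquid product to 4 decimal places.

Let ψ = V/F and solve Σ zᵢ(Kᵢ−1)/(1+ψ(Kᵢ−1)) = 0.
Check two-phase: ΣzᵢKᵢ = 1.1293 > 1 and Σzᵢ/Kᵢ = 1.4830 > 1, so g(0) = 0.1293 > 0 and g(1) = -0.4830 < 0.
Iterate (Newton) starting at ψ = 0.32:
  ψ = 0.3200: g = -0.05375, g' = -0.5210 → ψ = 0.2168
  ψ = 0.2168: g = 0.00089, g' = -0.5416 → ψ = 0.2185
Converged at ψ = 0.2185.
Compositions from xᵢ = zᵢ/(1+ψ(Kᵢ−1)), yᵢ = Kᵢxᵢ:
  1: x = 0.3280, y = 0.6888
  2: x = 0.1555, y = 0.0840
  3: x = 0.5165, y = 0.2273

x_1 = 0.3280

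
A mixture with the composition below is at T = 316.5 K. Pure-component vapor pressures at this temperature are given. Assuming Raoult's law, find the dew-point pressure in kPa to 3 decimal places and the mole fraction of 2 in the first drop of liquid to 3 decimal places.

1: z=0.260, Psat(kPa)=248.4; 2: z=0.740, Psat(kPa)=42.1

Pdew = 53.694 kPa, x_2 = 0.944

At the dew point ψ → 1, so Σzᵢ/Kᵢ = 1 with Kᵢ = Pᵢˢᵃᵗ/P ⇒ 1/P = Σzᵢ/Pᵢˢᵃᵗ.
1/P = 0.260/248.4 + 0.740/42.1 = 0.018624 ⇒ P = 53.694 kPa
xᵢ = zᵢP/Pᵢˢᵃᵗ ⇒ x_2 = 0.740·53.694/42.1 = 0.944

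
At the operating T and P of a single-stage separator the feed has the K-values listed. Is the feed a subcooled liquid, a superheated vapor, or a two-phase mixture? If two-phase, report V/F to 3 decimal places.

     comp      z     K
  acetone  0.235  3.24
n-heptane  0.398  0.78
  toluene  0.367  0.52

ΣzᵢKᵢ = 1.263; Σzᵢ/Kᵢ = 1.289.
Both exceed 1, so a two-phase solution exists.
Let ψ = V/F and solve Σ zᵢ(Kᵢ−1)/(1+ψ(Kᵢ−1)) = 0.
Newton–Raphson from ψ = 0.45:
  ψ = 0.450: g = -0.0597, g' = -0.454 → ψ = 0.318
  ψ = 0.318: g = 0.0052, g' = -0.542 → ψ = 0.328
Converged at ψ = 0.328.

two-phase, V/F = 0.328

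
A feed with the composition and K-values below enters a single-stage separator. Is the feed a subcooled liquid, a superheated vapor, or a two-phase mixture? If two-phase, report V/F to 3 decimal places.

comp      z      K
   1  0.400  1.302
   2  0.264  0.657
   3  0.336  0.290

ΣzᵢKᵢ = 0.792; Σzᵢ/Kᵢ = 1.868.
Since ΣzᵢKᵢ < 1 the mixture is below its bubble point — single liquid phase.

subcooled liquid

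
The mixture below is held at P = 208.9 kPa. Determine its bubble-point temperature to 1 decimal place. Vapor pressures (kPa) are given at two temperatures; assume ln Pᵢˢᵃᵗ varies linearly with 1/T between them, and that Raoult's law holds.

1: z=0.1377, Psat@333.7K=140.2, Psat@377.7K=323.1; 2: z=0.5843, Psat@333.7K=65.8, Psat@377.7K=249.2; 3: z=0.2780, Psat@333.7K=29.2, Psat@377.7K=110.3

T = 375.5 K

Bubble-point temperature: ΣzᵢPᵢˢᵃᵗ(T) = P. Interpolate ln Pᵢˢᵃᵗ = aᵢ + bᵢ/T.
  T = 333.7 K: ΣzᵢPᵢˢᵃᵗ = 65.87 kPa
  T = 377.7 K: ΣzᵢPᵢˢᵃᵗ = 220.76 kPa
  T = 355.7 K: ΣzᵢPᵢˢᵃᵗ = 124.48 kPa
  T = 366.7 K: ΣzᵢPᵢˢᵃᵗ = 167.01 kPa
  T = 372.2 K: ΣzᵢPᵢˢᵃᵗ = 192.36 kPa
  T = 374.9 K: ΣzᵢPᵢˢᵃᵗ = 205.90 kPa
Interpolating between 374.9 K and 377.7 K gives T ≈ 375.5 K.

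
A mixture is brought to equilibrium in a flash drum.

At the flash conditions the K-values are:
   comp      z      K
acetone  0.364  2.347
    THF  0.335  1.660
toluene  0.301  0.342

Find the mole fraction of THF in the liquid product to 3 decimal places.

Material balance + equilibrium reduce to Σ zᵢ(Kᵢ−1)/(1+β(Kᵢ−1)) = 0.
Feasibility: ΣzᵢKᵢ = 1.513, Σzᵢ/Kᵢ = 1.237 — both > 1, two phases present.
Newton iteration, β⁰ = 0.68:
  β = 0.680: g = 0.0501, g' = -0.676 → β = 0.754
  β = 0.754: g = -0.0022, g' = -0.741 → β = 0.751
Converged at β = 0.751.
Compositions from xᵢ = zᵢ/(1+β(Kᵢ−1)), yᵢ = Kᵢxᵢ:
  acetone: x = 0.181, y = 0.425
  THF: x = 0.224, y = 0.372
  toluene: x = 0.595, y = 0.204

x_THF = 0.224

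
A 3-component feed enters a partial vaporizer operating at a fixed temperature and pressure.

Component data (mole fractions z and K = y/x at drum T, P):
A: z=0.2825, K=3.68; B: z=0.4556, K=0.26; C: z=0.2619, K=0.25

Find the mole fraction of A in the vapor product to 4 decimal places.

y_A = 0.7993

Let ψ = V/F and solve Σ zᵢ(Kᵢ−1)/(1+ψ(Kᵢ−1)) = 0.
Feasibility: ΣzᵢKᵢ = 1.2235, Σzᵢ/Kᵢ = 2.8767 — both > 1, two phases present.
Iterate (Newton) starting at ψ = 0.46:
  ψ = 0.4600: g = -0.47194, g' = -1.3238 → ψ = 0.1035
  ψ = 0.1035: g = 0.01463, g' = -1.7093 → ψ = 0.1121
  ψ = 0.1121: g = 0.00016, g' = -1.6722 → ψ = 0.1122
Converged at ψ = 0.1122.
Compositions from xᵢ = zᵢ/(1+ψ(Kᵢ−1)), yᵢ = Kᵢxᵢ:
  A: x = 0.2172, y = 0.7993
  B: x = 0.4968, y = 0.1292
  C: x = 0.2860, y = 0.0715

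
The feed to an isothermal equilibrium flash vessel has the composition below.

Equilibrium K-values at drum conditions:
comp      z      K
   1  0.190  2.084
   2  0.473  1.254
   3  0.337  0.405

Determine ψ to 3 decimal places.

Let ψ = V/F and solve Σ zᵢ(Kᵢ−1)/(1+ψ(Kᵢ−1)) = 0.
Feasibility: ΣzᵢKᵢ = 1.126, Σzᵢ/Kᵢ = 1.300 — both > 1, two phases present.
Newton iteration, ψ⁰ = 0.5:
  ψ = 0.500: g = -0.0453, g' = -0.360 → ψ = 0.374
  ψ = 0.374: g = -0.0017, g' = -0.336 → ψ = 0.369
Converged at ψ = 0.369.

ψ = 0.369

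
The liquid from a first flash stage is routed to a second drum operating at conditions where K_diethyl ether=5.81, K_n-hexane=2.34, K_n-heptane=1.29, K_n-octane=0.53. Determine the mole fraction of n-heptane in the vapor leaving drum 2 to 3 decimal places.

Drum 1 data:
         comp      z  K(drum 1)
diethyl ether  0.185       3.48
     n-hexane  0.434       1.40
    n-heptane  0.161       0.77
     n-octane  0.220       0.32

y_n-heptane (drum 2) = 0.194

Drum 1:
Rachford–Rice: g(ψ₁) = Σ zᵢ(Kᵢ−1)/(1+ψ₁(Kᵢ−1)) = 0.
Feasibility: ΣzᵢKᵢ = 1.446, Σzᵢ/Kᵢ = 1.260 — both > 1, two phases present.
Newton–Raphson from ψ₁ = 0.5:
  ψ₁ = 0.500: g = 0.0810, g' = -0.519 → ψ₁ = 0.656
  ψ₁ = 0.656: g = -0.0015, g' = -0.552 → ψ₁ = 0.653
Converged at ψ₁ = 0.653.
Drum-1 compositions:
  diethyl ether: x = 0.071, y = 0.246
  n-hexane: x = 0.344, y = 0.482
  n-heptane: x = 0.189, y = 0.146
  n-octane: x = 0.396, y = 0.127
Drum-2 feed = drum-1 liquid: z₂ = (0.0706, 0.3441, 0.1895, 0.3958).
Drum 2:
Rachford–Rice: g(ψ₂) = Σ zᵢ(Kᵢ−1)/(1+ψ₂(Kᵢ−1)) = 0.
Check two-phase: ΣzᵢKᵢ = 1.670 > 1 and Σzᵢ/Kᵢ = 1.053 > 1, so g(0) = 0.670 > 0 and g(1) = -0.053 < 0.
Newton iteration, ψ₂⁰ = 0.5:
  ψ₂ = 0.500: g = 0.1806, g' = -0.524 → ψ₂ = 0.845
  ψ₂ = 0.845: g = 0.0190, g' = -0.450 → ψ₂ = 0.887
Converged at ψ₂ = 0.887.
  diethyl ether: x = 0.013, y = 0.078
  n-hexane: x = 0.157, y = 0.368
  n-heptane: x = 0.151, y = 0.194
  n-octane: x = 0.679, y = 0.360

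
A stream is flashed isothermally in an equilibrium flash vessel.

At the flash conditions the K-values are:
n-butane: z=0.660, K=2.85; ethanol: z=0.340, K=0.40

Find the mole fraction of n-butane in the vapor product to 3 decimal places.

y_n-butane = 0.698

Rachford–Rice: g(V/F) = Σ zᵢ(Kᵢ−1)/(1+V/F(Kᵢ−1)) = 0.
Check two-phase: ΣzᵢKᵢ = 2.017 > 1 and Σzᵢ/Kᵢ = 1.082 > 1, so g(0) = 1.017 > 0 and g(1) = -0.082 < 0.
Binary case is linear: z₁(K₁−1)(1+V/F(K₂−1)) + z₂(K₂−1)(1+V/F(K₁−1)) = 0
⇒ V/F = [z₁(K₁−1)+z₂(K₂−1)] / [−(K₁−1)(K₂−1)] = 1.0170/1.1100 = 0.916
Compositions from xᵢ = zᵢ/(1+V/F(Kᵢ−1)), yᵢ = Kᵢxᵢ:
  n-butane: x = 0.245, y = 0.698
  ethanol: x = 0.755, y = 0.302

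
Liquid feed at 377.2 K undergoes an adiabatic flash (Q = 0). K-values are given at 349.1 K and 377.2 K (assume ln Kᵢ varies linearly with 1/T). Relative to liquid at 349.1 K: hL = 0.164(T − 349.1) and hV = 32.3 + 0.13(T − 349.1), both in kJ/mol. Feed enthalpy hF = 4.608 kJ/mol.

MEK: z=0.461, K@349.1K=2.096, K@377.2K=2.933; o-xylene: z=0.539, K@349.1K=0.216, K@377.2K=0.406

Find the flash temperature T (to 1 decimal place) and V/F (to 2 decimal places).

T = 351.4 K, V/F = 0.13

Adiabatic flash: solve Rachford–Rice at each trial T, then check hF = ψ·hV(T) + (1−ψ)·hL(T).
  T = 349.1 K: K = (2.096, 0.216), RR gives ψ = 0.096, H_out = 3.108 kJ/mol
  T = 377.2 K: K = (2.933, 0.406), RR gives ψ = 0.497, H_out = 20.195 kJ/mol
  T = 363.1 K: K = (2.494, 0.299), RR gives ψ = 0.297, H_out = 11.757 kJ/mol
  T = 356.1 K: K = (2.290, 0.255), RR gives ψ = 0.201, H_out = 7.598 kJ/mol
  T = 352.6 K: K = (2.192, 0.235), RR gives ψ = 0.150, H_out = 5.413 kJ/mol
  T = 350.9 K: K = (2.145, 0.226), RR gives ψ = 0.125, H_out = 4.311 kJ/mol
Linear interpolation between T = 350.9 (H_out = 4.311) and T = 352.6 (H_out = 5.413) on hF = 4.608 gives T ≈ 351.4 K, at which ψ = 0.13.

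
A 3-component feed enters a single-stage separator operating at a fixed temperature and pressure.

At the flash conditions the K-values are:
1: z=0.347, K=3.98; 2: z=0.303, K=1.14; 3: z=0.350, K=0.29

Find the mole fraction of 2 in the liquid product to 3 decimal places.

Material balance + equilibrium reduce to Σ zᵢ(Kᵢ−1)/(1+V/F(Kᵢ−1)) = 0.
Feasibility: ΣzᵢKᵢ = 1.828, Σzᵢ/Kᵢ = 1.560 — both > 1, two phases present.
Newton iteration, V/F⁰ = 0.67:
  V/F = 0.670: g = -0.0901, g' = -0.990 → V/F = 0.579
  V/F = 0.579: g = -0.0033, g' = -0.929 → V/F = 0.575
Converged at V/F = 0.575.
Compositions from xᵢ = zᵢ/(1+V/F(Kᵢ−1)), yᵢ = Kᵢxᵢ:
  1: x = 0.128, y = 0.509
  2: x = 0.280, y = 0.320
  3: x = 0.592, y = 0.172

x_2 = 0.280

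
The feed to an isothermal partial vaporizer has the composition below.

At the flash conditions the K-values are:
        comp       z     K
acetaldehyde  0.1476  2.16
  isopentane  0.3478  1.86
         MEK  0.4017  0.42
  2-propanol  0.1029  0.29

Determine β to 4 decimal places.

β = 0.2817

Rachford–Rice: g(β) = Σ zᵢ(Kᵢ−1)/(1+β(Kᵢ−1)) = 0.
Check two-phase: ΣzᵢKᵢ = 1.1643 > 1 and Σzᵢ/Kᵢ = 1.5666 > 1, so g(0) = 0.1643 > 0 and g(1) = -0.5666 < 0.
Newton–Raphson from β = 0.37:
  β = 0.3700: g = -0.04903, g' = -0.5598 → β = 0.2824
  β = 0.2824: g = -0.00038, g' = -0.5536 → β = 0.2817
Converged at β = 0.2817.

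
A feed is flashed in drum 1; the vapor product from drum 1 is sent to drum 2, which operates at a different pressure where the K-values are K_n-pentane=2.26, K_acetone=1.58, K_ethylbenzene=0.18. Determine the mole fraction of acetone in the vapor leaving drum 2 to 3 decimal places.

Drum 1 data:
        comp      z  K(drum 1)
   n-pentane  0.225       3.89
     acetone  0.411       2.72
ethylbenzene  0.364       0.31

Drum 1:
Let ψ₁ = V/F and solve Σ zᵢ(Kᵢ−1)/(1+ψ₁(Kᵢ−1)) = 0.
g(0) = ΣzᵢKᵢ − 1 = 1.106 and g(1) = 1 − Σzᵢ/Kᵢ = -0.383, so a root lies in (0, 1).
Iterate (Newton) starting at ψ₁ = 0.5:
  ψ₁ = 0.500: g = 0.2626, g' = -1.070 → ψ₁ = 0.745
  ψ₁ = 0.745: g = -0.0013, g' = -1.157 → ψ₁ = 0.744
Converged at ψ₁ = 0.744.
Drum-1 compositions:
  n-pentane: x = 0.071, y = 0.278
  acetone: x = 0.180, y = 0.490
  ethylbenzene: x = 0.748, y = 0.232
Drum-2 feed = drum-1 vapor: z₂ = (0.2778, 0.4903, 0.2320).
Drum 2:
Let ψ₂ = V/F and solve Σ zᵢ(Kᵢ−1)/(1+ψ₂(Kᵢ−1)) = 0.
g(0) = ΣzᵢKᵢ − 1 = 0.444 and g(1) = 1 − Σzᵢ/Kᵢ = -0.722, so a root lies in (0, 1).
Iterate (Newton) starting at ψ₂ = 0.4:
  ψ₂ = 0.400: g = 0.1804, g' = -0.649 → ψ₂ = 0.678
  ψ₂ = 0.678: g = -0.0356, g' = -1.004 → ψ₂ = 0.643
  ψ₂ = 0.643: g = -0.0016, g' = -0.919 → ψ₂ = 0.641
Converged at ψ₂ = 0.641.
  n-pentane: x = 0.154, y = 0.347
  acetone: x = 0.357, y = 0.565
  ethylbenzene: x = 0.489, y = 0.088

y_acetone (drum 2) = 0.565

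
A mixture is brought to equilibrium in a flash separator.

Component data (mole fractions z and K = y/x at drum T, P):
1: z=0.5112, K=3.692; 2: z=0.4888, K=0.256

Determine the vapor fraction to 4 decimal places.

ψ = 0.5055

Material balance + equilibrium reduce to Σ zᵢ(Kᵢ−1)/(1+ψ(Kᵢ−1)) = 0.
g(0) = ΣzᵢKᵢ − 1 = 1.0125 and g(1) = 1 − Σzᵢ/Kᵢ = -1.0478, so a root lies in (0, 1).
Newton iteration, ψ⁰ = 0.35:
  ψ = 0.3500: g = 0.21684, g' = -1.4767 → ψ = 0.4968
  ψ = 0.4968: g = 0.01180, g' = -1.3590 → ψ = 0.5055
Converged at ψ = 0.5055.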